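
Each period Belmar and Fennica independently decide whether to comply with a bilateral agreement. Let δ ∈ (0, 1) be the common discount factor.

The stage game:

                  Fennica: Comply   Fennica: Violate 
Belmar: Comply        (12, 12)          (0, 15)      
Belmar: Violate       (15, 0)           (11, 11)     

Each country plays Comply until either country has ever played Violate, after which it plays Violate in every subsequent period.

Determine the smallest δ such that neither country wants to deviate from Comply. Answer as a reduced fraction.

3/4

Cooperation forever yields 12 each period: 12/(1−δ).
Deviating yields 15 once, then 11 forever: 15 + 11δ/(1−δ).
No profitable deviation requires 12/(1−δ) ≥ 15 + 11δ/(1−δ).
Multiplying by (1−δ): 12 ≥ 15(1−δ) + 11δ = 15 − 4δ.
So 4δ ≥ 3, i.e. δ ≥ 3/4.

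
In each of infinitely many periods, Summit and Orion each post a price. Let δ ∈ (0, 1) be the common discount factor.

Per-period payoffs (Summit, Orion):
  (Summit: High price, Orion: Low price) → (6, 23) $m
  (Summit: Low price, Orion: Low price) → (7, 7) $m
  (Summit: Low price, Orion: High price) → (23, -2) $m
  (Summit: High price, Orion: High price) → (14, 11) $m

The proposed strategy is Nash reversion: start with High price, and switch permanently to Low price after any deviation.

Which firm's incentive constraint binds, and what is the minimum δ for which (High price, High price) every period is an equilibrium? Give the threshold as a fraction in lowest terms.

Summit's threshold: (23−14)/(23−7) = 9/16.
Orion's threshold: (23−11)/(23−7) = 3/4.
9/16 < 3/4, so Orion binds and δ* = 3/4.

Orion; δ ≥ 3/4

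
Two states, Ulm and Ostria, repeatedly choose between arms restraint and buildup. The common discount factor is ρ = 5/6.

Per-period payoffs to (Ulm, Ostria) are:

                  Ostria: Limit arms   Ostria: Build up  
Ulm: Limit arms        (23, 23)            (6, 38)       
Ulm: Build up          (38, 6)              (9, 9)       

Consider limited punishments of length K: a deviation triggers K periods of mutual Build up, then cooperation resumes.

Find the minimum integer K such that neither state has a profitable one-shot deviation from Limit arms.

2

Need Σ_{k=1}^{K} ρ^k ≥ (38−23)/(23−9) = 1.0714 at ρ = 5/6.
At K = 1 the sum is 0.8333 < 1.0714; at K = 2 it is 1.5278 ≥ 1.0714.
So the minimum punishment length is K = 2.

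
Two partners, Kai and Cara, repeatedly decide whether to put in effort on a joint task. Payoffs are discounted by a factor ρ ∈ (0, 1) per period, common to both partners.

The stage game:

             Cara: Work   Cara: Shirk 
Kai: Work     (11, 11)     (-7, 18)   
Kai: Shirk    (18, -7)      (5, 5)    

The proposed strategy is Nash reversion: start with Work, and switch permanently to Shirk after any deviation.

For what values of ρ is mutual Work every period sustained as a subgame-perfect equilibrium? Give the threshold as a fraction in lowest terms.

7/13

11/(1−ρ) ≥ 18 + 5ρ/(1−ρ)
11 ≥ 18 − 13ρ
ρ ≥ 7/13.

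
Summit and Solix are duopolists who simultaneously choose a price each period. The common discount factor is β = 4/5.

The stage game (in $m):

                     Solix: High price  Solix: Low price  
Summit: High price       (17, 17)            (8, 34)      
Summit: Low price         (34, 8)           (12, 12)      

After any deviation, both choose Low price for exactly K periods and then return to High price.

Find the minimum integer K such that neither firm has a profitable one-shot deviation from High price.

Need Σ_{k=1}^{K} β^k ≥ (34−17)/(17−12) = 3.4000 at β = 4/5.
At K = 8 the sum is 3.3289 < 3.4000; at K = 9 it is 3.4631 ≥ 3.4000.
So the minimum punishment length is K = 9.

9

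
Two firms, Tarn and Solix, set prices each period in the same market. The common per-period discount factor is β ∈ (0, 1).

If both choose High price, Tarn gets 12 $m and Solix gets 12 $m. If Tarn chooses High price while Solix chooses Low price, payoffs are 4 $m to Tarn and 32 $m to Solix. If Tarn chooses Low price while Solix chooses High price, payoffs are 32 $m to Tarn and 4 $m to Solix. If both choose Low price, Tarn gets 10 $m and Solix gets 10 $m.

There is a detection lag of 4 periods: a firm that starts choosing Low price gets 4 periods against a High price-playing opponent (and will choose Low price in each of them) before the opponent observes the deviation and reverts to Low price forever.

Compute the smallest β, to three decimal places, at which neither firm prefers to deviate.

A deviator earns 32 for 4 periods, then 10 forever; cooperating earns 12 forever. Multiplying the IC by (1−β):
12 ≥ 32(1−β^4) + 10β^4, so 22·β^4 ≥ 20 and β^4 ≥ 10/11.
β ≥ (10/11)^(1/4) ≈ 0.976.

0.976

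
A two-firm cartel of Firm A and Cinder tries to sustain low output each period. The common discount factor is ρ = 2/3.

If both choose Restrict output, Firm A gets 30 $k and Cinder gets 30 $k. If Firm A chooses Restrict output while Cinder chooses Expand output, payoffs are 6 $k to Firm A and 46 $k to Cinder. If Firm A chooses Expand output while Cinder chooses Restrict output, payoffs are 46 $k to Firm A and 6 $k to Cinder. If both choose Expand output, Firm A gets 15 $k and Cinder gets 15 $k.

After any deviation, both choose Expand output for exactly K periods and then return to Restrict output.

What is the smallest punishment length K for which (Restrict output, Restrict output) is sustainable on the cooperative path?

2

Need Σ_{k=1}^{K} ρ^k ≥ (46−30)/(30−15) = 1.0667 at ρ = 2/3.
At K = 1 the sum is 0.6667 < 1.0667; at K = 2 it is 1.1111 ≥ 1.0667.
So the minimum punishment length is K = 2.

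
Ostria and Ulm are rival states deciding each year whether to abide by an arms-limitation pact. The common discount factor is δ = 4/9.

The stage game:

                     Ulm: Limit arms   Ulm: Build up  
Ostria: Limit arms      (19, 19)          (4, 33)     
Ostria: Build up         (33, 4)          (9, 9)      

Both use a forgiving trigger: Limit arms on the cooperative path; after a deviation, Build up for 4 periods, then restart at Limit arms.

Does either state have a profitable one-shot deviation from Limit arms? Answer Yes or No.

Yes

IC: δ+…+δ^4 ≥ (33−19)/(19−9) = 7/5.
At δ = 4/9: partial sum = 0.7688 < 1.4000. Cooperation not sustainable.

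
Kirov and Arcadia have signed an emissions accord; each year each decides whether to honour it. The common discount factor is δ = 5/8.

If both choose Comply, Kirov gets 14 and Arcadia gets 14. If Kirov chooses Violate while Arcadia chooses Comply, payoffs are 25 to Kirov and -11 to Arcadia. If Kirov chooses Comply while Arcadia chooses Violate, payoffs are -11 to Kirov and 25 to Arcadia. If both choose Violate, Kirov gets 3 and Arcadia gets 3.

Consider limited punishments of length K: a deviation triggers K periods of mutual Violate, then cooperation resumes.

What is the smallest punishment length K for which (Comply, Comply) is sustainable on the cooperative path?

No profitable deviation requires (14−3)(δ+…+δ^K) ≥ 25−14, i.e. δ+…+δ^K ≥ 1 ≈ 1.0000.
With δ = 5/8, the partial sums are K=1: 0.6250, K=2: 1.0156.
K = 2 is the first length at which the sum reaches 1.0000.

2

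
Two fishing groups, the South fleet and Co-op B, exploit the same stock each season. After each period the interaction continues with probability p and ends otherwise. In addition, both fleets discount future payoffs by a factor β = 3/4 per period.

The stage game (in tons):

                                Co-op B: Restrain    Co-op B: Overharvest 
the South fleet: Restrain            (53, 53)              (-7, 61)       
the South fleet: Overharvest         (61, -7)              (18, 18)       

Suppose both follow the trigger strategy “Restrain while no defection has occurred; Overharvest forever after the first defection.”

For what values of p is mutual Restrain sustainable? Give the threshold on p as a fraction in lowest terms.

32/129

Expected continuation weight on next period's payoff is β·p = 3/4·p, which plays the role of the discount factor.
Cooperation requires 3/4·p ≥ (61−53)/(61−18) = 8/43, hence p ≥ 32/129.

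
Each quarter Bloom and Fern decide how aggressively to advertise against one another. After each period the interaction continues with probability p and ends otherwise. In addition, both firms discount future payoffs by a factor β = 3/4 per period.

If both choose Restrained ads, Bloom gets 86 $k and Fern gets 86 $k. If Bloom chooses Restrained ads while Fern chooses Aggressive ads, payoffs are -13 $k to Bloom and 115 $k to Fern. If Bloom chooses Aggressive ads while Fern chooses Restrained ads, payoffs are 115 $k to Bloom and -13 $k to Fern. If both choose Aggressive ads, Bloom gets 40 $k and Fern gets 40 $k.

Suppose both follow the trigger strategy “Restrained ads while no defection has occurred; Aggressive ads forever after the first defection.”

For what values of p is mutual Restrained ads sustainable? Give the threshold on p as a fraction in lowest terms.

116/225

With continuation probability p and discount β, the effective per-period discount factor is βp.
Grim-trigger IC: βp ≥ (115−86)/(115−40) = 29/75.
So p ≥ (29/75)/(3/4) = 116/225.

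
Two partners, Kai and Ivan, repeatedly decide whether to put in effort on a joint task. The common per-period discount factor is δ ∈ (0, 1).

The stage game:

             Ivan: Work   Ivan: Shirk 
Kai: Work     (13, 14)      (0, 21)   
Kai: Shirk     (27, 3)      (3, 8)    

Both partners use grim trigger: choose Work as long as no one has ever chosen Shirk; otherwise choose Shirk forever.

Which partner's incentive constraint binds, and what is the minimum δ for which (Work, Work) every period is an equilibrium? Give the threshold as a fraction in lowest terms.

Kai; δ ≥ 7/12

Kai's threshold: (27−13)/(27−3) = 7/12.
Ivan's threshold: (21−14)/(21−8) = 7/13.
7/12 > 7/13, so Kai binds and δ* = 7/12.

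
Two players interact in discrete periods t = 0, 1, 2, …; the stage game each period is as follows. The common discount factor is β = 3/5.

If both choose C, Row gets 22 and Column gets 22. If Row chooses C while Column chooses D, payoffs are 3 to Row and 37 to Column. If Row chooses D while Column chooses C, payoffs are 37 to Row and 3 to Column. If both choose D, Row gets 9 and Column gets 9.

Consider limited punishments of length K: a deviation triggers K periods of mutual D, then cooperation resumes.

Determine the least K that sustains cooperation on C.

No profitable deviation requires (22−9)(β+…+β^K) ≥ 37−22, i.e. β+…+β^K ≥ 15/13 ≈ 1.1538.
With β = 3/5, the partial sums are K=1: 0.6000, K=2: 0.9600, K=3: 1.1760.
K = 3 is the first length at which the sum reaches 1.1538.

3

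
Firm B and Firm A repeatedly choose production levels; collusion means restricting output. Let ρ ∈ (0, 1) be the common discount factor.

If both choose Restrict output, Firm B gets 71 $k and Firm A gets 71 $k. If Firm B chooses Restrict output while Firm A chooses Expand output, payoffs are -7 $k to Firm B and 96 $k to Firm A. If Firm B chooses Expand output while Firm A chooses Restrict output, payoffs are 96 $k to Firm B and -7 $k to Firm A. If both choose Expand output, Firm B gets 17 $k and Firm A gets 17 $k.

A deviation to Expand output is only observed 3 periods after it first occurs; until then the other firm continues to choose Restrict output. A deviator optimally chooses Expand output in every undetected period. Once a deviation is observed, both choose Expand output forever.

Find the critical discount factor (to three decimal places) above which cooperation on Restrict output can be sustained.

0.681

The best deviation is to choose Expand output for all 3 undetected periods, earning 96 each, then 17 forever once detected.
Deviation value: 96(1−ρ^3)/(1−ρ) + 17ρ^3/(1−ρ); cooperation value: 71/(1−ρ).
IC: 71 ≥ 96(1−ρ^3) + 17ρ^3 = 96 − 79ρ^3.
So ρ^3 ≥ 25/79, giving ρ ≥ (25/79)^(1/3) ≈ 0.681.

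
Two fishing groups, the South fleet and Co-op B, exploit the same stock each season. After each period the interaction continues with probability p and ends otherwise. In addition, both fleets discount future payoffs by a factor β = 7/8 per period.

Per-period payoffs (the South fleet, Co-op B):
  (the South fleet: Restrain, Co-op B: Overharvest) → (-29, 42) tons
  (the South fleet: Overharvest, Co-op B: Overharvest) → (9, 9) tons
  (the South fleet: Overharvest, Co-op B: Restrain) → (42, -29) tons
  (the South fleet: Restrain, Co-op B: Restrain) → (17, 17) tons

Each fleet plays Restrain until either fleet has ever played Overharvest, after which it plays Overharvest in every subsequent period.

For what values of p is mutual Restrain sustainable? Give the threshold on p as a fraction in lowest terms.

200/231

Expected continuation weight on next period's payoff is β·p = 7/8·p, which plays the role of the discount factor.
Cooperation requires 7/8·p ≥ (42−17)/(42−9) = 25/33, hence p ≥ 200/231.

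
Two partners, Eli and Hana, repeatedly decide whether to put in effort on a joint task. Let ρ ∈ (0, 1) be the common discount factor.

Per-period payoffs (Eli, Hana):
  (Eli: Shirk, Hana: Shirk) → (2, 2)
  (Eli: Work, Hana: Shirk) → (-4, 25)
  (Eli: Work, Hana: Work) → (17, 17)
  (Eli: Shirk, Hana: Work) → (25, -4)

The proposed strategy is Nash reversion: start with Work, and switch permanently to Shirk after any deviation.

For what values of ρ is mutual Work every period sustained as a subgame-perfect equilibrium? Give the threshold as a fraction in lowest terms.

Under grim trigger the critical discount factor is (T−C)/(T−P) with T = 25, C = 17, P = 2.
ρ* = (25−17)/(25−2) = 8/23.

8/23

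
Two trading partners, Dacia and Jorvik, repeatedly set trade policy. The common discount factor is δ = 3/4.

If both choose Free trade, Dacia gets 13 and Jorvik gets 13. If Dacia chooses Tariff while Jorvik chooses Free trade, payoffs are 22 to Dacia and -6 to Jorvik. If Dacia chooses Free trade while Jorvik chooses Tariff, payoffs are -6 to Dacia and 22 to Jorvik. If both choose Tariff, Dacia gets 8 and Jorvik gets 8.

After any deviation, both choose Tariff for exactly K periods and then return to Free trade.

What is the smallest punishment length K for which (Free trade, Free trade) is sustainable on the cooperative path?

4

No profitable deviation requires (13−8)(δ+…+δ^K) ≥ 22−13, i.e. δ+…+δ^K ≥ 9/5 ≈ 1.8000.
With δ = 3/4, the partial sums are K=1: 0.7500, K=2: 1.3125, K=3: 1.7344, K=4: 2.0508.
K = 4 is the first length at which the sum reaches 1.8000.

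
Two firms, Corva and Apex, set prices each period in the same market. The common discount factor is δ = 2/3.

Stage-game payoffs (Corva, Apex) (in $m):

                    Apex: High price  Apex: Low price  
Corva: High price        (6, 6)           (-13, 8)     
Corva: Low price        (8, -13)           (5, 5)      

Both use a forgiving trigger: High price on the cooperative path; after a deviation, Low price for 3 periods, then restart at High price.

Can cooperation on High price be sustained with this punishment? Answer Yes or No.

A one-shot deviation gives 8 now, then 5 for 3 periods, then back to 6.
Gain from deviating: (8−6) today; loss: (6−5) in each of the next 3 periods.
No-deviation condition: (6−5)(δ+…+δ^3) ≥ 8−6, i.e. δ+…+δ^3 ≥ 2.
At δ = 2/3: δ+…+δ^3 = 1.4074 < 2.0000.
So cooperation is not sustainable.

No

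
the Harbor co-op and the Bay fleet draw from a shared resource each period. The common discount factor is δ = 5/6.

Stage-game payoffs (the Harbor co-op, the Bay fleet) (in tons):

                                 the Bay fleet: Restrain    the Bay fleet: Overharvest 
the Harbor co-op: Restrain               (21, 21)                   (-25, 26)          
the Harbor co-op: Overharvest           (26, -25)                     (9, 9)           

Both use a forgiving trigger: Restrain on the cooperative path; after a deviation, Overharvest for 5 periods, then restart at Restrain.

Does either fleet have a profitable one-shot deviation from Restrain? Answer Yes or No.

No

Comparing payoff streams over the 6 periods until play realigns: cooperate → 21(1+δ+…+δ^5); deviate → 26 + 9(δ+…+δ^5).
Cooperation is sustained iff (21−9)(δ+…+δ^5) ≥ 26−21.
δ+…+δ^5 = 5/6·(1−(5/6)^5)/(1−5/6) = 2.9906, and (26−21)/(21−9) = 0.4167.
2.9906 ≥ 0.4167, so cooperation is sustainable.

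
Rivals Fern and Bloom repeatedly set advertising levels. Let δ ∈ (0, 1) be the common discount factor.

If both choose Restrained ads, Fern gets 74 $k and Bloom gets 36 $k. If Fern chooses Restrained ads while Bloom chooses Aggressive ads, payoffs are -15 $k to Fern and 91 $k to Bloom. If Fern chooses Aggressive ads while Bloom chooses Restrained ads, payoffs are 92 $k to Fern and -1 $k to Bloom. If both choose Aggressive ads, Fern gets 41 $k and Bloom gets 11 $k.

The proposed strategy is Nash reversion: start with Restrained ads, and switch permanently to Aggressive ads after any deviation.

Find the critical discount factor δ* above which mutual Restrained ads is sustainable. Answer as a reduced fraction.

Fern: cooperation gives 74 each period; deviation gives 92 once then 41 forever.
  74/(1−δ) ≥ 92 + 41δ/(1−δ) ⇒ δ ≥ 18/51 = 6/17.
Bloom: cooperation gives 36 each period; deviation gives 91 once then 11 forever.
  δ ≥ 55/80 = 11/16.
Both must hold, so the binding constraint is Bloom's: δ ≥ 11/16.

11/16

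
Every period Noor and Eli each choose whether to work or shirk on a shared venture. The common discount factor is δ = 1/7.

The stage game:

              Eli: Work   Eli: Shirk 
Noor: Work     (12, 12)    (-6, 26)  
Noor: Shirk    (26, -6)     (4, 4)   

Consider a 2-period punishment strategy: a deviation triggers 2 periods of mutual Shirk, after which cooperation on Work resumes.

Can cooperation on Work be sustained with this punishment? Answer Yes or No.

No

A one-shot deviation gives 26 now, then 4 for 2 periods, then back to 12.
Gain from deviating: (26−12) today; loss: (12−4) in each of the next 2 periods.
No-deviation condition: (12−4)(δ+…+δ^2) ≥ 26−12, i.e. δ+…+δ^2 ≥ 7/4.
At δ = 1/7: δ+…+δ^2 = 0.1633 < 1.7500.
So cooperation is not sustainable.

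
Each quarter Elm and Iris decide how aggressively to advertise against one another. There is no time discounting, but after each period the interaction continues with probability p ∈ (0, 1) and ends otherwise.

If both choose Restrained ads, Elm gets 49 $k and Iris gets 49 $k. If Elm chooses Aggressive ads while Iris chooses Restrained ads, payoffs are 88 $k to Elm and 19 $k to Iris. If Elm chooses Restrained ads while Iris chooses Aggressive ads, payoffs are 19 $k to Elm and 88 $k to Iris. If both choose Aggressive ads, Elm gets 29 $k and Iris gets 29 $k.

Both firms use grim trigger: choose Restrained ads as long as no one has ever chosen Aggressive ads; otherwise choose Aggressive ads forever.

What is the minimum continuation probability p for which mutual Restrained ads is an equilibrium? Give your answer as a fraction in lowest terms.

39/59

Expected cooperation value is 49 + p·49 + p²·49 + … = 49/(1−p); deviation gives 88 + p·29/(1−p).
49 ≥ 88(1−p) + 29p ⇒ 59p ≥ 39 ⇒ p ≥ 39/59.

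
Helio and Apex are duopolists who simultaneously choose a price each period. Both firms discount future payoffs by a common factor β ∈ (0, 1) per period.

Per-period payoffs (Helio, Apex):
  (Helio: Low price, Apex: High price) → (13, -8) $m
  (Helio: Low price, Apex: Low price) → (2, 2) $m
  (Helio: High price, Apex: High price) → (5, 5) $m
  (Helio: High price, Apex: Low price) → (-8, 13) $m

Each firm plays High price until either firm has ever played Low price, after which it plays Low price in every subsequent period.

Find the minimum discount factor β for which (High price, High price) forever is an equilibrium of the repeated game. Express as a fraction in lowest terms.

5/(1−β) ≥ 13 + 2β/(1−β)
5 ≥ 13 − 11β
β ≥ 8/11.

8/11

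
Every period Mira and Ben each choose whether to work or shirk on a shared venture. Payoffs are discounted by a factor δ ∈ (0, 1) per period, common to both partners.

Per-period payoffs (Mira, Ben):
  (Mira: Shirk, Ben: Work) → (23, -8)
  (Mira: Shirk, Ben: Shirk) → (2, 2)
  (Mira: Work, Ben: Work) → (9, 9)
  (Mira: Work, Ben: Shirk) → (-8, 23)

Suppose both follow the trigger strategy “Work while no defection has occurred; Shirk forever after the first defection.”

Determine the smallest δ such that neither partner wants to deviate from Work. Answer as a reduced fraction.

9/(1−δ) ≥ 23 + 2δ/(1−δ)
9 ≥ 23 − 21δ
δ ≥ 14/21 = 2/3.

2/3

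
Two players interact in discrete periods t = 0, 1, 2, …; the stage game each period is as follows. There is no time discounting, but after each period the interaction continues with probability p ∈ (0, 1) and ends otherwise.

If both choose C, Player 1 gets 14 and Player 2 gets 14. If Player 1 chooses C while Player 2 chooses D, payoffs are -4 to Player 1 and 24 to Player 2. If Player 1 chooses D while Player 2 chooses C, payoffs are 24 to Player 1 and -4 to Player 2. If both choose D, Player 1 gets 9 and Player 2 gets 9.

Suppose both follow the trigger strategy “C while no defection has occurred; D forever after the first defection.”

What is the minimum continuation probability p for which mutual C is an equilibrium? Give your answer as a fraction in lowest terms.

With no time discounting, the continuation probability p plays the role of the discount factor.
Grim-trigger IC: 14/(1−p) ≥ 24 + 9p/(1−p) ⇒ p ≥ (24−14)/(24−9) = 2/3.

2/3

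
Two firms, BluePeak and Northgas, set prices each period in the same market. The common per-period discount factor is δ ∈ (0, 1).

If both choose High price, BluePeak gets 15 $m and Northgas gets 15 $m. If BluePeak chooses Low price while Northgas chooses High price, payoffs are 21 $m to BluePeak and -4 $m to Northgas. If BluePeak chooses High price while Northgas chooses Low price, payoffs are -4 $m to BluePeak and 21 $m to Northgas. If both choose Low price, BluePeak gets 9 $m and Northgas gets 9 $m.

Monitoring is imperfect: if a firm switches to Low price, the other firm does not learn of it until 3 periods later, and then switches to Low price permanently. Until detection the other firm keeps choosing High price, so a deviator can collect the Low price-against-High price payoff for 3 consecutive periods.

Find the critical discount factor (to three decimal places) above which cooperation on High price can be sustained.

0.794

A deviator earns 21 for 3 periods, then 9 forever; cooperating earns 15 forever. Multiplying the IC by (1−δ):
15 ≥ 21(1−δ^3) + 9δ^3, so 12·δ^3 ≥ 6 and δ^3 ≥ 1/2.
δ ≥ (1/2)^(1/3) ≈ 0.794.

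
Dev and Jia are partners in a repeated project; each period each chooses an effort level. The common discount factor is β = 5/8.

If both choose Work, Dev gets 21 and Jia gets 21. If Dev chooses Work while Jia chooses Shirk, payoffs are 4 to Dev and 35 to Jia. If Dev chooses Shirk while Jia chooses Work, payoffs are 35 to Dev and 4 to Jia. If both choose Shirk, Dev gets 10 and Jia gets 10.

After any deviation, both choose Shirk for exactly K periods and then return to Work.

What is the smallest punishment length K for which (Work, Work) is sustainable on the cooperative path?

No profitable deviation requires (21−10)(β+…+β^K) ≥ 35−21, i.e. β+…+β^K ≥ 14/11 ≈ 1.2727.
With β = 5/8, the partial sums are K=1: 0.6250, K=2: 1.0156, K=3: 1.2598, K=4: 1.4124.
K = 4 is the first length at which the sum reaches 1.2727.

4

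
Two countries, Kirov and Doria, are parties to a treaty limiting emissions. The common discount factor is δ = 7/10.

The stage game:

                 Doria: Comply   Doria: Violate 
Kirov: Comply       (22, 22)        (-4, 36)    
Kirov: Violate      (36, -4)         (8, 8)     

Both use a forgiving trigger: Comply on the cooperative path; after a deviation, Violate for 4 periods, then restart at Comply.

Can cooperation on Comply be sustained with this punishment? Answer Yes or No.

Yes

Comparing payoff streams over the 5 periods until play realigns: cooperate → 22(1+δ+…+δ^4); deviate → 36 + 8(δ+…+δ^4).
Cooperation is sustained iff (22−8)(δ+…+δ^4) ≥ 36−22.
δ+…+δ^4 = 7/10·(1−(7/10)^4)/(1−7/10) = 1.7731, and (36−22)/(22−8) = 1.0000.
1.7731 ≥ 1.0000, so cooperation is sustainable.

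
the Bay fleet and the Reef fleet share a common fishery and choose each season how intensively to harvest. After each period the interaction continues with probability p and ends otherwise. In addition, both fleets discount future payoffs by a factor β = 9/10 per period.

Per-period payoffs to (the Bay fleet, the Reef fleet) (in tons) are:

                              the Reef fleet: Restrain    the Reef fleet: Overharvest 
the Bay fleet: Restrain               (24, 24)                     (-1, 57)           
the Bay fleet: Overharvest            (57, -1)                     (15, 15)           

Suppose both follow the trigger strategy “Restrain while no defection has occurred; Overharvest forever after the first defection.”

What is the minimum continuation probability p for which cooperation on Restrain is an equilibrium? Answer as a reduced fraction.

55/63

With continuation probability p and discount β, the effective per-period discount factor is βp.
Grim-trigger IC: βp ≥ (57−24)/(57−15) = 11/14.
So p ≥ (11/14)/(9/10) = 55/63.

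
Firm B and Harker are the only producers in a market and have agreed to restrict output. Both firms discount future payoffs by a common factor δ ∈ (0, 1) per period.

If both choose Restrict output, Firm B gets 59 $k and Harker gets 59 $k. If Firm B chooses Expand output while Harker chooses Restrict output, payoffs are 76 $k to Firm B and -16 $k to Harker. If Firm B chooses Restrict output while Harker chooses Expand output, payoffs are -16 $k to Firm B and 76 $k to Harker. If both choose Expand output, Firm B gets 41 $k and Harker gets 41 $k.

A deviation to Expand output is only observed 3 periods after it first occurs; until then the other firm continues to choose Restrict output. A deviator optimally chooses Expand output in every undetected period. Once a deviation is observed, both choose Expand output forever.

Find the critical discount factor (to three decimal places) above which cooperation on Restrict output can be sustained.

0.786

Deviating for the 3 undetected periods gains 76−59 = 17 per period over cooperation, then loses 59−41 = 18 per period forever once punishment starts.
Gain: 17(1 + δ + … + δ^2); loss: 18·δ^3/(1−δ).
No profitable deviation ⇔ 17(1−δ^3) ≤ 18·δ^3, i.e. δ^3 ≥ 17/(17+18) = 17/35.
Hence δ ≥ (17/35)^(1/3) ≈ 0.786.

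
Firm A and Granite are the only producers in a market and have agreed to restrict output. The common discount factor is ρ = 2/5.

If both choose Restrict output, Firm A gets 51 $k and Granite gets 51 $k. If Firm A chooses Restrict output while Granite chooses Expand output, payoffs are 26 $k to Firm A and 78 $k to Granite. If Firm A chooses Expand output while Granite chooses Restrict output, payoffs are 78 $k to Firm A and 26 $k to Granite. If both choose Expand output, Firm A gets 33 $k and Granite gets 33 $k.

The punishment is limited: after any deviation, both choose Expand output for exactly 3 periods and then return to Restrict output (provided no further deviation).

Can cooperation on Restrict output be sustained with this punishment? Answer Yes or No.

No

A one-shot deviation gives 78 now, then 33 for 3 periods, then back to 51.
Gain from deviating: (78−51) today; loss: (51−33) in each of the next 3 periods.
No-deviation condition: (51−33)(ρ+…+ρ^3) ≥ 78−51, i.e. ρ+…+ρ^3 ≥ 3/2.
At ρ = 2/5: ρ+…+ρ^3 = 0.6240 < 1.5000.
So cooperation is not sustainable.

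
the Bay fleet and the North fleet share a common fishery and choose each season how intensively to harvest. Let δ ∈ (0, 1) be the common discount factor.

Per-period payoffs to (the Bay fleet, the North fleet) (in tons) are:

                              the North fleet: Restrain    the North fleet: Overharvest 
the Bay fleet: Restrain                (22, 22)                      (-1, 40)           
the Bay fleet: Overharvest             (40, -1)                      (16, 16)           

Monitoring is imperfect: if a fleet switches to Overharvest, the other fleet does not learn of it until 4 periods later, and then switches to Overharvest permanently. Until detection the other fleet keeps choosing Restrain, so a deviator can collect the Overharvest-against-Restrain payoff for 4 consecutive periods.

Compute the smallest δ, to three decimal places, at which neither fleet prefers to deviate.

The best deviation is to choose Overharvest for all 4 undetected periods, earning 40 each, then 16 forever once detected.
Deviation value: 40(1−δ^4)/(1−δ) + 16δ^4/(1−δ); cooperation value: 22/(1−δ).
IC: 22 ≥ 40(1−δ^4) + 16δ^4 = 40 − 24δ^4.
So δ^4 ≥ 18/24 = 3/4, giving δ ≥ (3/4)^(1/4) ≈ 0.931.

0.931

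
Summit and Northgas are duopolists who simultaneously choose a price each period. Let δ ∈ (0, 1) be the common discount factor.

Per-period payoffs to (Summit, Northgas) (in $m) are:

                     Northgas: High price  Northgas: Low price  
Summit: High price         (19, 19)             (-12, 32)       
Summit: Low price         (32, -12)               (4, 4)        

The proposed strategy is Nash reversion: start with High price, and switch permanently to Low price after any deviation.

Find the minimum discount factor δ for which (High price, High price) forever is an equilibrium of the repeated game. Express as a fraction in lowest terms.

13/28

19/(1−δ) ≥ 32 + 4δ/(1−δ)
19 ≥ 32 − 28δ
δ ≥ 13/28.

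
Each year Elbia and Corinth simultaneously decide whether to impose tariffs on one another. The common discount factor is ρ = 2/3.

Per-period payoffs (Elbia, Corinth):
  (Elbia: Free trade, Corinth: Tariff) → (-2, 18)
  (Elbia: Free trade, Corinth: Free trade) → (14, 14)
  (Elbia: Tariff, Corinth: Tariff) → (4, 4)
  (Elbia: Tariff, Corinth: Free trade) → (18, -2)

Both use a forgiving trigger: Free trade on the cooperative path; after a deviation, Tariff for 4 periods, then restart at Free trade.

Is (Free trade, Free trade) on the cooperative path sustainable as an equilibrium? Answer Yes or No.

IC: ρ+…+ρ^4 ≥ (18−14)/(14−4) = 2/5.
At ρ = 2/3: partial sum = 1.6049 ≥ 0.4000. Cooperation sustainable.

Yes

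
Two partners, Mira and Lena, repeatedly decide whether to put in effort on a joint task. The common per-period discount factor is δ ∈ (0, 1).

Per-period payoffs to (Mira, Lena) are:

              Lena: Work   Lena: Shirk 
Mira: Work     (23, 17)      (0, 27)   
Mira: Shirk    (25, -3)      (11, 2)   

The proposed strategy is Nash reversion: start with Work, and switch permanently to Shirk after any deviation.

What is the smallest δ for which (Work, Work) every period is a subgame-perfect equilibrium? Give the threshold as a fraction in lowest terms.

2/5

Mira's threshold: (25−23)/(25−11) = 1/7.
Lena's threshold: (27−17)/(27−2) = 2/5.
1/7 < 2/5, so Lena binds and δ* = 2/5.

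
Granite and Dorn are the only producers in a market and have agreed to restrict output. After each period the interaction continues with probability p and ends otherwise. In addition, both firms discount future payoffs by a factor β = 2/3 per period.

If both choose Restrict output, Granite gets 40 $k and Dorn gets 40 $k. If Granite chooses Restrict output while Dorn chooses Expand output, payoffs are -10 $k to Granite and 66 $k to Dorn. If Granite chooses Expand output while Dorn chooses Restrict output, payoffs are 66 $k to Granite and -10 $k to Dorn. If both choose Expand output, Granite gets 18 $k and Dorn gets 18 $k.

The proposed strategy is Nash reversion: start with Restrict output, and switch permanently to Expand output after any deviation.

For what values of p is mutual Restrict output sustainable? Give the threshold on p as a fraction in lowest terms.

Expected continuation weight on next period's payoff is β·p = 2/3·p, which plays the role of the discount factor.
Cooperation requires 2/3·p ≥ (66−40)/(66−18) = 13/24, hence p ≥ 13/16.

13/16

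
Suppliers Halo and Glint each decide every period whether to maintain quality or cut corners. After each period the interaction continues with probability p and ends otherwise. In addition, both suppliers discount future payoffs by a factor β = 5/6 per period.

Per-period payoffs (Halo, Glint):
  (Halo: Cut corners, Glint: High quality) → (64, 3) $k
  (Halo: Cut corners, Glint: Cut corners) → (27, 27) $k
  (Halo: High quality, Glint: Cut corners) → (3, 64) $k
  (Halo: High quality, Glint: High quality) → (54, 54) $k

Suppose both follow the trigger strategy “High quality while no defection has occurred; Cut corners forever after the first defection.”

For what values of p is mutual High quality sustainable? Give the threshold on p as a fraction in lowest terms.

12/37

With continuation probability p and discount β, the effective per-period discount factor is βp.
Grim-trigger IC: βp ≥ (64−54)/(64−27) = 10/37.
So p ≥ (10/37)/(5/6) = 12/37.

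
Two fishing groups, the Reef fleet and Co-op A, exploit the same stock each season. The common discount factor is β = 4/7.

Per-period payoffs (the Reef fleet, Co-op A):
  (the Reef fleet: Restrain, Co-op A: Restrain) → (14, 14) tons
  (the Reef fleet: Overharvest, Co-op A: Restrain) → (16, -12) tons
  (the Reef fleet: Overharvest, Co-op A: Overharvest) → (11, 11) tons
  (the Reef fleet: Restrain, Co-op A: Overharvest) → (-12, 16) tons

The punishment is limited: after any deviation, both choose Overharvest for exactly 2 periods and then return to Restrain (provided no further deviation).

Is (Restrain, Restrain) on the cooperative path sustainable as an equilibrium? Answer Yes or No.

A one-shot deviation gives 16 now, then 11 for 2 periods, then back to 14.
Gain from deviating: (16−14) today; loss: (14−11) in each of the next 2 periods.
No-deviation condition: (14−11)(β+…+β^2) ≥ 16−14, i.e. β+…+β^2 ≥ 2/3.
At β = 4/7: β+…+β^2 = 0.8980 ≥ 0.6667.
So cooperation is sustainable.

Yes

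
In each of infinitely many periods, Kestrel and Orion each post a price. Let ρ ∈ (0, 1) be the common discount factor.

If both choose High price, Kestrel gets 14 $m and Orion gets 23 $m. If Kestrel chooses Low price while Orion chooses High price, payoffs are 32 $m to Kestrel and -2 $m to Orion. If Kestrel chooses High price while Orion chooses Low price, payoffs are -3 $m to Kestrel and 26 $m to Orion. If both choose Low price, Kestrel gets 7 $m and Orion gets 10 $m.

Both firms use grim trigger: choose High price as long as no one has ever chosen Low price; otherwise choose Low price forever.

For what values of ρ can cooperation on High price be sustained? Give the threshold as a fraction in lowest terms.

18/25

Kestrel: cooperation gives 14 each period; deviation gives 32 once then 7 forever.
  14/(1−ρ) ≥ 32 + 7ρ/(1−ρ) ⇒ ρ ≥ 18/25.
Orion: cooperation gives 23 each period; deviation gives 26 once then 10 forever.
  ρ ≥ 3/16.
Both must hold, so the binding constraint is Kestrel's: ρ ≥ 18/25.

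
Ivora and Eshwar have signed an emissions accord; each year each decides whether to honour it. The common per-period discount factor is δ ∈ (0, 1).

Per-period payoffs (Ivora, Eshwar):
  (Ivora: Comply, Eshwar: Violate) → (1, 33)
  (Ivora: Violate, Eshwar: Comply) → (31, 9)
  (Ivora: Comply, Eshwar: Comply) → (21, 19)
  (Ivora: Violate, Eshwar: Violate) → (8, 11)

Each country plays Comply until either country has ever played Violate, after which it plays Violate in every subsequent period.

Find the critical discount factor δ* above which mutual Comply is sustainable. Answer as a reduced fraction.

7/11

For Ivora: deviation gain 31−21 = 10, per-period punishment loss 21−8 = 13. IC gives δ ≥ 10/23.
For Eshwar: gain 14, loss 8 per period, so δ ≥ 14/22 = 7/11.
The tighter constraint is Eshwar's, so cooperation needs δ ≥ 7/11.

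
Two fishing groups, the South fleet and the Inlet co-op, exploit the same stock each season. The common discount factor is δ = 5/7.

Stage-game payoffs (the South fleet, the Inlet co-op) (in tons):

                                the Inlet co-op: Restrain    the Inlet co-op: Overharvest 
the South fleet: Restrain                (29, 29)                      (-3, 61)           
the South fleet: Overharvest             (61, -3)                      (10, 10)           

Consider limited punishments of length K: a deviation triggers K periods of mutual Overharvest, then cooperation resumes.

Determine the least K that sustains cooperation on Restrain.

4

IC: δ(1−δ^K)/(1−δ) ≥ (61−29)/(29−10) = 32/19.
With δ = 5/7: need 1 − δ^K ≥ 32/19·(1−5/7)/(5/7), i.e. δ^K ≤ 0.3263.
Since (5/7)^3 = 0.3644 and (5/7)^4 = 0.2603, the smallest such K is 4.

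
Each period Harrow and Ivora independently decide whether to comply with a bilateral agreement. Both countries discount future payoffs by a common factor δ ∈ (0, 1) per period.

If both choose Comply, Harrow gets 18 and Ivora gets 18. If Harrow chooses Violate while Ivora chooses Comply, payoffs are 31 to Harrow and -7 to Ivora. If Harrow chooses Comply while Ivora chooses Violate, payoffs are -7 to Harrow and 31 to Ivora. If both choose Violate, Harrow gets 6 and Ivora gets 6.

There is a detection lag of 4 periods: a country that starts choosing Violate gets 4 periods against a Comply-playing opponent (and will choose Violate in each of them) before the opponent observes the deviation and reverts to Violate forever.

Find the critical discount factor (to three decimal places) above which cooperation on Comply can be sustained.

0.849

A deviator earns 31 for 4 periods, then 6 forever; cooperating earns 18 forever. Multiplying the IC by (1−δ):
18 ≥ 31(1−δ^4) + 6δ^4, so 25·δ^4 ≥ 13 and δ^4 ≥ 13/25.
δ ≥ (13/25)^(1/4) ≈ 0.849.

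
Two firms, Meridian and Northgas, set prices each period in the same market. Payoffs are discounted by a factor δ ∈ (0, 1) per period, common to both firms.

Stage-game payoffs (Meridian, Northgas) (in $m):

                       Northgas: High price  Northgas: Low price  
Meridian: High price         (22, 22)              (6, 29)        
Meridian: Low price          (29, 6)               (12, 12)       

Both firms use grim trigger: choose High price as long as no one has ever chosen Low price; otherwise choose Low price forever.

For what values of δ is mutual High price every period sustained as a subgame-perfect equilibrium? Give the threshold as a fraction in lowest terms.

Under grim trigger the critical discount factor is (T−C)/(T−P) with T = 29, C = 22, P = 12.
δ* = (29−22)/(29−12) = 7/17.

7/17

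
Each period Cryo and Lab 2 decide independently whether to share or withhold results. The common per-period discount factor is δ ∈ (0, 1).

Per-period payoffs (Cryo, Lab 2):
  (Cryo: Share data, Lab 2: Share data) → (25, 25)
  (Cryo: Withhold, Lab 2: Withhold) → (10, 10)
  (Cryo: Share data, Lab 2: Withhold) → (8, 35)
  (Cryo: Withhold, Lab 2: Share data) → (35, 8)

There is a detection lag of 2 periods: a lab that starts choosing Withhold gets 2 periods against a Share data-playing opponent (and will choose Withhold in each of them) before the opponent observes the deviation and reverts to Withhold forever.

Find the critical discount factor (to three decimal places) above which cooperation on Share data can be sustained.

A deviator earns 35 for 2 periods, then 10 forever; cooperating earns 25 forever. Multiplying the IC by (1−δ):
25 ≥ 35(1−δ^2) + 10δ^2, so 25·δ^2 ≥ 10 and δ^2 ≥ 2/5.
δ ≥ (2/5)^(1/2) ≈ 0.632.

0.632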